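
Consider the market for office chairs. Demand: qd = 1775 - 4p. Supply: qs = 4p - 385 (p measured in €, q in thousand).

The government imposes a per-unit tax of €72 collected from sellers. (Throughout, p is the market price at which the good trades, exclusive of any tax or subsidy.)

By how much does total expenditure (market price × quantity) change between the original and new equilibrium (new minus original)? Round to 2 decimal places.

Solve the original market: 1775 - 4p = 4p - 385, hence p = 270 and q = 695.
Since sellers keep the price net of the tax, the effective supply curve becomes qs = 4p - 673.
Setting them equal: 1775 - 4p = 4p - 673 → 2448 = 8p, so p = 306 and q = 551.
Expenditure moves from 270×695 = 187650 to 306×551 = 168606; change = -19044.00.

-19044.00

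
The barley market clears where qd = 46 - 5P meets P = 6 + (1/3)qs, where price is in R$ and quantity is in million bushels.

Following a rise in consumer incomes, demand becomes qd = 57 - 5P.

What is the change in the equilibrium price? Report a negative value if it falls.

+1.375

Initially, 46 - 5P = 3P - 18, so 64 = 8P and P = 8, q = 6.
The new curves are qd = 57 - 5P (demand) and qs = 3P - 18 (supply).
Clearing the new market: 57 - 5P = 3P - 18, so P = 9.375 and q = 10.125.
ΔP = 9.375 − 8 = +1.375.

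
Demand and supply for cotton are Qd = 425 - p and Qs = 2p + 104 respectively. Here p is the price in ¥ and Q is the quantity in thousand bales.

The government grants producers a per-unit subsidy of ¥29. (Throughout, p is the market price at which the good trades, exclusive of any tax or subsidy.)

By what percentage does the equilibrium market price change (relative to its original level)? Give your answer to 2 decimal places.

-18.07

Before the shock: 425 - p = 2p + 104 ⇒ 321 = 3p ⇒ p = 107, Q = 318.
Since sellers receive the price plus the subsidy, the effective supply curve becomes Qs = 2p + 162.
New equilibrium: 425 - p = 2p + 162 ⇒ 263 = 3p ⇒ p = 263/3 ≈ 87.6667, Q = 1012/3 ≈ 337.3333.
%Δp = (87.6667 − 107) / 107 × 100 = -18.07%.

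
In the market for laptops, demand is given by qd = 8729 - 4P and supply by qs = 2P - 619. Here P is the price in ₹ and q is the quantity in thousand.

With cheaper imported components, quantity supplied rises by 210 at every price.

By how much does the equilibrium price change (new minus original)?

-35

Solve the original market: 8729 - 4P = 2P - 619, hence P = 1558 and q = 2497.
After the shift, demand is qd = 8729 - 4P and supply is qs = 2P - 409.
Setting them equal: 8729 - 4P = 2P - 409 → 9138 = 6P, so P = 1523 and q = 2637.
ΔP = 1523 − 1558 = -35.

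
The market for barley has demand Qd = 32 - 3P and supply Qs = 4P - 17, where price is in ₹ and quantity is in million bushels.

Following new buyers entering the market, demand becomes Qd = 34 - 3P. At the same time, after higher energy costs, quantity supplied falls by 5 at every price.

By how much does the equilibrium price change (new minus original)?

+1

Before the shock: 32 - 3P = 4P - 17 ⇒ 49 = 7P ⇒ P = 7, Q = 11.
With the change applied: demand Qd = 34 - 3P, supply Qs = 4P - 22.
New equilibrium: 34 - 3P = 4P - 22 ⇒ 56 = 7P ⇒ P = 8, Q = 10.
ΔP = 8 − 7 = +1.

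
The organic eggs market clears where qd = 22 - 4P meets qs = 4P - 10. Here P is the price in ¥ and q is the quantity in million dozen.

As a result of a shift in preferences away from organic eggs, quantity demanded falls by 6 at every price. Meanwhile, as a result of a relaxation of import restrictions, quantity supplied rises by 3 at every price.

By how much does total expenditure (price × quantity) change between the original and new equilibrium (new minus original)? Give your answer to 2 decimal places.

Initially, 22 - 4P = 4P - 10, so 32 = 8P and P = 4, q = 6.
The shock moves the curves to qd = 16 - 4P and qs = 4P - 7.
Clearing the new market: 16 - 4P = 4P - 7, so P = 2.875 and q = 4.5.
Expenditure moves from 4×6 = 24 to 2.875×4.5 = 12.9375; change = -11.06.

-11.06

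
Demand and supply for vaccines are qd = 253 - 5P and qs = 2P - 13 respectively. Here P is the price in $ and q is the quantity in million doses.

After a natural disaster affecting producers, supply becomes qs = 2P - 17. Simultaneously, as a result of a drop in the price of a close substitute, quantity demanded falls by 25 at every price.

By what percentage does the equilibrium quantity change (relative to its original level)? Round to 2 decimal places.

-15.87

Solve the original market: 253 - 5P = 2P - 13, hence P = 38 and q = 63.
The new curves are qd = 228 - 5P (demand) and qs = 2P - 17 (supply).
Clearing the new market: 228 - 5P = 2P - 17, so P = 35 and q = 53.
%Δq = (53 − 63) / 63 × 100 = -15.87%.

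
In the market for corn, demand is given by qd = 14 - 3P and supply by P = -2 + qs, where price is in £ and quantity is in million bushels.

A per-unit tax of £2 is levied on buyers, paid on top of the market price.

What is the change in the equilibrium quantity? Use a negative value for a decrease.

-1.5

Solve the original market: 14 - 3P = P + 2, hence P = 3 and q = 5.
Since buyers pay the price plus the tax, the effective demand curve becomes qd = 8 - 3P.
New equilibrium: 8 - 3P = P + 2 ⇒ 6 = 4P ⇒ P = 1.5, q = 3.5.
Δq = 3.5 − 5 = -1.5.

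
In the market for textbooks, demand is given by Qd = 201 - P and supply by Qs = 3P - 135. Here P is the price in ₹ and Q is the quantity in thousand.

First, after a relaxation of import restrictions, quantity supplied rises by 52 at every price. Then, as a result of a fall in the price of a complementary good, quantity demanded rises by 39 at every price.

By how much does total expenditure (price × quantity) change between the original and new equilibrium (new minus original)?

Initially, 201 - P = 3P - 135, so 336 = 4P and P = 84, Q = 117.
With the change applied: demand Qd = 240 - P, supply Qs = 3P - 83.
New equilibrium: 240 - P = 3P - 83 ⇒ 323 = 4P ⇒ P = 80.75, Q = 159.25.
Expenditure moves from 84×117 = 9828 to 80.75×159.25 = 12859.4375; change = +3031.4375.

+3031.4375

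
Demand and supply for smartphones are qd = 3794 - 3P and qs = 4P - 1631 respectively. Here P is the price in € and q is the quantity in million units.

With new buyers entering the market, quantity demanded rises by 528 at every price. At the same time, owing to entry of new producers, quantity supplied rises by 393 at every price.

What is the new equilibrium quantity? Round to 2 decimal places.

Before the shock: 3794 - 3P = 4P - 1631 ⇒ 5425 = 7P ⇒ P = 775, q = 1469.
With the change applied: demand qd = 4322 - 3P, supply qs = 4P - 1238.
Setting them equal: 4322 - 3P = 4P - 1238 → 5560 = 7P, so P = 5560/7 ≈ 794.2857 and q = 13574/7 ≈ 1939.1429.

1939.14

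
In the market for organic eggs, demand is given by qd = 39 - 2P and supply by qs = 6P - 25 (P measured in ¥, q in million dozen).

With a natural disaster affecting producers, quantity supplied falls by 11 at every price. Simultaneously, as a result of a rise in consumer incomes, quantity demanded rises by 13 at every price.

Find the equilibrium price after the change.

11

Original equilibrium: 39 - 2P = 6P - 25 gives 64 = 8P, so P = 8 and q = 23.
The shock moves the curves to qd = 52 - 2P and qs = 6P - 36.
Clearing the new market: 52 - 2P = 6P - 36, so P = 11 and q = 30.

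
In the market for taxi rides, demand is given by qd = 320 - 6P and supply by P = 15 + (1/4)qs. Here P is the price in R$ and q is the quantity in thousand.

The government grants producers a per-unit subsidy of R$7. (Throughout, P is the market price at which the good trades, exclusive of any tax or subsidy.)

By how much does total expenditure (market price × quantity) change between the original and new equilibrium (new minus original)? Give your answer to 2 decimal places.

Solve the original market: 320 - 6P = 4P - 60, hence P = 38 and q = 92.
Since sellers receive the price plus the subsidy, the effective supply curve becomes qs = 4P - 32.
New equilibrium: 320 - 6P = 4P - 32 ⇒ 352 = 10P ⇒ P = 35.2, q = 108.8.
Expenditure moves from 38×92 = 3496 to 35.2×108.8 = 3829.76; change = +333.76.

+333.76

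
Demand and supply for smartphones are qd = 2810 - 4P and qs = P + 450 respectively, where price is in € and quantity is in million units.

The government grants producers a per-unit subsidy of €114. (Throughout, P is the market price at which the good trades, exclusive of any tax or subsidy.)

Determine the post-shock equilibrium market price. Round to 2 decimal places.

Original equilibrium: 2810 - 4P = P + 450 gives 2360 = 5P, so P = 472 and q = 922.
Since sellers receive the price plus the subsidy, the effective supply curve becomes qs = P + 564.
Clearing the new market: 2810 - 4P = P + 564, so P = 449.2 and q = 1013.2.

449.20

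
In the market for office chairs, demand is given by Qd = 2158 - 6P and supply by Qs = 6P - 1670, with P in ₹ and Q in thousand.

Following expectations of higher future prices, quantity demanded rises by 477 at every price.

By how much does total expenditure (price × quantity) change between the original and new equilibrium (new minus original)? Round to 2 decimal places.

Initially, 2158 - 6P = 6P - 1670, so 3828 = 12P and P = 319, Q = 244.
After the shift, demand is Qd = 2635 - 6P and supply is Qs = 6P - 1670.
Setting them equal: 2635 - 6P = 6P - 1670 → 4305 = 12P, so P = 358.75 and Q = 482.5.
Expenditure moves from 319×244 = 77836 to 358.75×482.5 = 173096.875; change = +95260.88.

+95260.88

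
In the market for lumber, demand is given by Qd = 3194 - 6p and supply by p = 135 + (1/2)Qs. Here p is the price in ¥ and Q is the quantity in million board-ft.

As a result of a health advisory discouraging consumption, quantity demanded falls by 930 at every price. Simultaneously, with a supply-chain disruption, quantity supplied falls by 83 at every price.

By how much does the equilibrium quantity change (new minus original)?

-294.75

Solve the original market: 3194 - 6p = 2p - 270, hence p = 433 and Q = 596.
The new curves are Qd = 2264 - 6p (demand) and Qs = 2p - 353 (supply).
Setting them equal: 2264 - 6p = 2p - 353 → 2617 = 8p, so p = 327.125 and Q = 301.25.
ΔQ = 301.25 − 596 = -294.75.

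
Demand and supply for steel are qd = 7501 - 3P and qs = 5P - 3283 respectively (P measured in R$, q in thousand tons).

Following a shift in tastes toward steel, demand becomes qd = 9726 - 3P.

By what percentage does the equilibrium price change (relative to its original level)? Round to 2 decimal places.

Solve the original market: 7501 - 3P = 5P - 3283, hence P = 1348 and q = 3457.
The shock moves the curves to qd = 9726 - 3P and qs = 5P - 3283.
Clearing the new market: 9726 - 3P = 5P - 3283, so P = 1626.125 and q = 4847.625.
%ΔP = (1626.125 − 1348) / 1348 × 100 = +20.63%.

+20.63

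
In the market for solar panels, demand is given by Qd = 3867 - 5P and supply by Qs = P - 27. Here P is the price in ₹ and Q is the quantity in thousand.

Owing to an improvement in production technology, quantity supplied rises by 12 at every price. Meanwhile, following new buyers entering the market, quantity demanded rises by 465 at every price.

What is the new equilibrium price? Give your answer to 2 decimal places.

724.50

Solve the original market: 3867 - 5P = P - 27, hence P = 649 and Q = 622.
The new curves are Qd = 4332 - 5P (demand) and Qs = P - 15 (supply).
Clearing the new market: 4332 - 5P = P - 15, so P = 724.5 and Q = 709.5.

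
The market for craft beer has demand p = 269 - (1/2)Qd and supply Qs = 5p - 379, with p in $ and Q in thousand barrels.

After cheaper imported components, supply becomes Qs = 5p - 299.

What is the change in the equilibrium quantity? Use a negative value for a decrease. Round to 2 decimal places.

+22.86

Original equilibrium: 538 - 2p = 5p - 379 gives 917 = 7p, so p = 131 and Q = 276.
The new curves are Qd = 538 - 2p (demand) and Qs = 5p - 299 (supply).
New equilibrium: 538 - 2p = 5p - 299 ⇒ 837 = 7p ⇒ p = 837/7 ≈ 119.5714, Q = 2092/7 ≈ 298.8571.
ΔQ = 298.8571 − 276 = +22.86.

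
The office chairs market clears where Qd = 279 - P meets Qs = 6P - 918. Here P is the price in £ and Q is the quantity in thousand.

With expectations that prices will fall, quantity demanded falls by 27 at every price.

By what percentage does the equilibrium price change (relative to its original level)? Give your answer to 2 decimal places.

-2.26

Solve the original market: 279 - P = 6P - 918, hence P = 171 and Q = 108.
The shock moves the curves to Qd = 252 - P and Qs = 6P - 918.
Setting them equal: 252 - P = 6P - 918 → 1170 = 7P, so P = 1170/7 ≈ 167.1429 and Q = 594/7 ≈ 84.8571.
%ΔP = (167.1429 − 171) / 171 × 100 = -2.26%.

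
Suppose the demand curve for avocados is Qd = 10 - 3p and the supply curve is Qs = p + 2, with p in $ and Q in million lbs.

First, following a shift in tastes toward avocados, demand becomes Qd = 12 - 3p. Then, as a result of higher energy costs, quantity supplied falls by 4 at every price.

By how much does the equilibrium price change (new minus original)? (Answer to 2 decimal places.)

+1.50

Initially, 10 - 3p = p + 2, so 8 = 4p and p = 2, Q = 4.
The new curves are Qd = 12 - 3p (demand) and Qs = p - 2 (supply).
Equate the new curves: 12 - 3p = p - 2, giving 14 = 4p, p = 3.5, Q = 1.5.
Δp = 3.5 − 2 = +1.50.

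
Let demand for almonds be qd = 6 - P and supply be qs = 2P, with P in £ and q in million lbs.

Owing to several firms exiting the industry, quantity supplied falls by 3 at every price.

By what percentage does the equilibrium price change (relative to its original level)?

Solve the original market: 6 - P = 2P, hence P = 2 and q = 4.
The new curves are qd = 6 - P (demand) and qs = 2P - 3 (supply).
New equilibrium: 6 - P = 2P - 3 ⇒ 9 = 3P ⇒ P = 3, q = 3.
%ΔP = (3 − 2) / 2 × 100 = +50%.

+50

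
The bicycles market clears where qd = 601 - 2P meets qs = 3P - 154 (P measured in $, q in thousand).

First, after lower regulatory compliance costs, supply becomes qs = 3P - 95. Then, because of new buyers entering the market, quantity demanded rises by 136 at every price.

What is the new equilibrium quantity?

Before the shock: 601 - 2P = 3P - 154 ⇒ 755 = 5P ⇒ P = 151, q = 299.
After the shift, demand is qd = 737 - 2P and supply is qs = 3P - 95.
Equate the new curves: 737 - 2P = 3P - 95, giving 832 = 5P, P = 166.4, q = 404.2.

404.2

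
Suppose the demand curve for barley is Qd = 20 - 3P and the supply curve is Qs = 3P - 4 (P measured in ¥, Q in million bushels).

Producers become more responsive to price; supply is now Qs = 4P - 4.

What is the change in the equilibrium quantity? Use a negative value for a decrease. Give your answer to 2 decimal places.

+1.71

Original equilibrium: 20 - 3P = 3P - 4 gives 24 = 6P, so P = 4 and Q = 8.
The shock moves the curves to Qd = 20 - 3P and Qs = 4P - 4.
Equate the new curves: 20 - 3P = 4P - 4, giving 24 = 7P, P = 24/7 ≈ 3.4286, Q = 68/7 ≈ 9.7143.
ΔQ = 9.7143 − 8 = +1.71.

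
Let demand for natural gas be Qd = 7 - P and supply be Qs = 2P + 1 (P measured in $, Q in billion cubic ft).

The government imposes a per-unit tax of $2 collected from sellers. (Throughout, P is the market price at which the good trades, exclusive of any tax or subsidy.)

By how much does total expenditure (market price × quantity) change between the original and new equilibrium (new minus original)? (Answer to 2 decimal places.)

+2.22

Original equilibrium: 7 - P = 2P + 1 gives 6 = 3P, so P = 2 and Q = 5.
Since sellers keep the price net of the tax, the effective supply curve becomes Qs = 2P - 3.
Equate the new curves: 7 - P = 2P - 3, giving 10 = 3P, P = 10/3 ≈ 3.3333, Q = 11/3 ≈ 3.6667.
Expenditure moves from 2×5 = 10 to 3.3333×3.6667 = 12.2222; change = +2.22.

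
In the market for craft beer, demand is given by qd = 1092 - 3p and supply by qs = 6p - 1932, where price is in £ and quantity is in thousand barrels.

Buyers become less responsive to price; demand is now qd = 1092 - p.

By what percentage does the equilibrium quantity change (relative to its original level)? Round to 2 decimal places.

+685.71

Before the shock: 1092 - 3p = 6p - 1932 ⇒ 3024 = 9p ⇒ p = 336, q = 84.
The shock moves the curves to qd = 1092 - p and qs = 6p - 1932.
Equate the new curves: 1092 - p = 6p - 1932, giving 3024 = 7p, p = 432, q = 660.
%Δq = (660 − 84) / 84 × 100 = +685.71%.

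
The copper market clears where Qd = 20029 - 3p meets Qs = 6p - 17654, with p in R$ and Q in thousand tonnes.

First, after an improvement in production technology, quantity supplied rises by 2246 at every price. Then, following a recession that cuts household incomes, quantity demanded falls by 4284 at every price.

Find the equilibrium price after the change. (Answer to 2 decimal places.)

3461.44

Before the shock: 20029 - 3p = 6p - 17654 ⇒ 37683 = 9p ⇒ p = 4187, Q = 7468.
The new curves are Qd = 15745 - 3p (demand) and Qs = 6p - 15408 (supply).
Setting them equal: 15745 - 3p = 6p - 15408 → 31153 = 9p, so p = 31153/9 ≈ 3461.4444 and Q = 16082/3 ≈ 5360.6667.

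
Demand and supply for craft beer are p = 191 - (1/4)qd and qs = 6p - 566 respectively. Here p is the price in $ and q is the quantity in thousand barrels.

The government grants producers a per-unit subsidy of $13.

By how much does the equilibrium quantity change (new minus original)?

+31.2

Original equilibrium: 764 - 4p = 6p - 566 gives 1330 = 10p, so p = 133 and q = 232.
Since sellers receive the price plus the subsidy, the effective supply curve becomes qs = 6p - 488.
New equilibrium: 764 - 4p = 6p - 488 ⇒ 1252 = 10p ⇒ p = 125.2, q = 263.2.
Δq = 263.2 − 232 = +31.2.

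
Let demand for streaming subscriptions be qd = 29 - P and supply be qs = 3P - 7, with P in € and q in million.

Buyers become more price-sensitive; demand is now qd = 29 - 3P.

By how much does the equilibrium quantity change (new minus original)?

-9

Initially, 29 - P = 3P - 7, so 36 = 4P and P = 9, q = 20.
After the shift, demand is qd = 29 - 3P and supply is qs = 3P - 7.
Setting them equal: 29 - 3P = 3P - 7 → 36 = 6P, so P = 6 and q = 11.
Δq = 11 − 20 = -9.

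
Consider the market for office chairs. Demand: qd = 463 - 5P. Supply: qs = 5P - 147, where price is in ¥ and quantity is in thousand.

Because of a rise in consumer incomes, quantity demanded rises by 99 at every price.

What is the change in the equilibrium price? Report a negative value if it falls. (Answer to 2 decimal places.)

+9.90

Solve the original market: 463 - 5P = 5P - 147, hence P = 61 and q = 158.
The new curves are qd = 562 - 5P (demand) and qs = 5P - 147 (supply).
Equate the new curves: 562 - 5P = 5P - 147, giving 709 = 10P, P = 70.9, q = 207.5.
ΔP = 70.9 − 61 = +9.90.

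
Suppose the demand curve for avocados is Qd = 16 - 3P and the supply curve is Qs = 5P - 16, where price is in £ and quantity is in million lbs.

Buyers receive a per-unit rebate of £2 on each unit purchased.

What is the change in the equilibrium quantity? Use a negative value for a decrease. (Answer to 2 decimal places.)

+3.75

Initially, 16 - 3P = 5P - 16, so 32 = 8P and P = 4, Q = 4.
Since buyers' out-of-pocket price is the market price minus the rebate, the effective demand curve becomes Qd = 22 - 3P.
Clearing the new market: 22 - 3P = 5P - 16, so P = 4.75 and Q = 7.75.
ΔQ = 7.75 − 4 = +3.75.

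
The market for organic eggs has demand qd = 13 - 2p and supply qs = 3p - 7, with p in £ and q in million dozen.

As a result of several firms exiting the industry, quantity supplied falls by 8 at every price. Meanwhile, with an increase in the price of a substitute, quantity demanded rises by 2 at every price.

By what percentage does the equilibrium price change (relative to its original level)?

+50

Initially, 13 - 2p = 3p - 7, so 20 = 5p and p = 4, q = 5.
With the change applied: demand qd = 15 - 2p, supply qs = 3p - 15.
Clearing the new market: 15 - 2p = 3p - 15, so p = 6 and q = 3.
%Δp = (6 − 4) / 4 × 100 = +50%.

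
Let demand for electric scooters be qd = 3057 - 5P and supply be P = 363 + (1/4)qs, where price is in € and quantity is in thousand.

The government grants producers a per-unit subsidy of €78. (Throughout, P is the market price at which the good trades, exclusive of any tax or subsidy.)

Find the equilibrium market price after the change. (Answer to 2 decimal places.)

Original equilibrium: 3057 - 5P = 4P - 1452 gives 4509 = 9P, so P = 501 and q = 552.
Since sellers receive the price plus the subsidy, the effective supply curve becomes qs = 4P - 1140.
Setting them equal: 3057 - 5P = 4P - 1140 → 4197 = 9P, so P = 1399/3 ≈ 466.3333 and q = 2176/3 ≈ 725.3333.

466.33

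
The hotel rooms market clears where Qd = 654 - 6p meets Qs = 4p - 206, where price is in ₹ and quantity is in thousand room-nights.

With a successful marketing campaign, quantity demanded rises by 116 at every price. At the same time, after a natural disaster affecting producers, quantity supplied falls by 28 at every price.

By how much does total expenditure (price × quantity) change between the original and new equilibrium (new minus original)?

Solve the original market: 654 - 6p = 4p - 206, hence p = 86 and Q = 138.
After the shift, demand is Qd = 770 - 6p and supply is Qs = 4p - 234.
Clearing the new market: 770 - 6p = 4p - 234, so p = 100.4 and Q = 167.6.
Expenditure moves from 86×138 = 11868 to 100.4×167.6 = 16827.04; change = +4959.04.

+4959.04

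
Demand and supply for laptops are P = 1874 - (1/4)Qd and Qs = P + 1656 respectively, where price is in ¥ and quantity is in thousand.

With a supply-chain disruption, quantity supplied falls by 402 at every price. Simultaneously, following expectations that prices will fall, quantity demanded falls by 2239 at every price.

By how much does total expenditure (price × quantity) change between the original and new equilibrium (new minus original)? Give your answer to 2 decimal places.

-1653519.24

Before the shock: 7496 - 4P = P + 1656 ⇒ 5840 = 5P ⇒ P = 1168, Q = 2824.
The new curves are Qd = 5257 - 4P (demand) and Qs = P + 1254 (supply).
New equilibrium: 5257 - 4P = P + 1254 ⇒ 4003 = 5P ⇒ P = 800.6, Q = 2054.6.
Expenditure moves from 1168×2824 = 3298432 to 800.6×2054.6 = 1644912.76; change = -1653519.24.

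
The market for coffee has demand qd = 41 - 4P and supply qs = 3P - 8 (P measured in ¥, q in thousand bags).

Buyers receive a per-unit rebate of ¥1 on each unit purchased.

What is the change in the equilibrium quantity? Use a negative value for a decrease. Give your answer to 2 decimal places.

+1.71

Solve the original market: 41 - 4P = 3P - 8, hence P = 7 and q = 13.
Since buyers' out-of-pocket price is the market price minus the rebate, the effective demand curve becomes qd = 45 - 4P.
Clearing the new market: 45 - 4P = 3P - 8, so P = 53/7 ≈ 7.5714 and q = 103/7 ≈ 14.7143.
Δq = 14.7143 − 13 = +1.71.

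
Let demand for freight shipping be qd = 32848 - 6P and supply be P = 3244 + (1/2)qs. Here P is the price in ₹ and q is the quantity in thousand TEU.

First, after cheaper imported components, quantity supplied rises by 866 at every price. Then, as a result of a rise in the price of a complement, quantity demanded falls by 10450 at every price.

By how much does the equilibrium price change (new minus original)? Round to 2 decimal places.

-1414.50

Solve the original market: 32848 - 6P = 2P - 6488, hence P = 4917 and q = 3346.
The shock moves the curves to qd = 22398 - 6P and qs = 2P - 5622.
Setting them equal: 22398 - 6P = 2P - 5622 → 28020 = 8P, so P = 3502.5 and q = 1383.
ΔP = 3502.5 − 4917 = -1414.50.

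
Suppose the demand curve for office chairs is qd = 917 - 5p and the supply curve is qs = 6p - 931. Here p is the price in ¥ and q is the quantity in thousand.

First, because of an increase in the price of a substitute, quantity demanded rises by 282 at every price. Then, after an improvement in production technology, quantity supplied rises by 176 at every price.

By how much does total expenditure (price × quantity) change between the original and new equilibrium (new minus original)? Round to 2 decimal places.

Original equilibrium: 917 - 5p = 6p - 931 gives 1848 = 11p, so p = 168 and q = 77.
After the shift, demand is qd = 1199 - 5p and supply is qs = 6p - 755.
Setting them equal: 1199 - 5p = 6p - 755 → 1954 = 11p, so p = 1954/11 ≈ 177.6364 and q = 3419/11 ≈ 310.8182.
Expenditure moves from 168×77 = 12936 to 177.6364×310.8182 = 55212.6116; change = +42276.61.

+42276.61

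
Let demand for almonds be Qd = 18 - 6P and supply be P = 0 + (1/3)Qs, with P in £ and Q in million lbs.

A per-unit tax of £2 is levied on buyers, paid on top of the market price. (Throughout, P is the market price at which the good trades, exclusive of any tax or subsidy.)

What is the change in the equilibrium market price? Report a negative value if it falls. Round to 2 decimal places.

Solve the original market: 18 - 6P = 3P, hence P = 2 and Q = 6.
Since buyers pay the price plus the tax, the effective demand curve becomes Qd = 6 - 6P.
Clearing the new market: 6 - 6P = 3P, so P = 2/3 ≈ 0.6667 and Q = 2.
ΔP = 0.6667 − 2 = -1.33.

-1.33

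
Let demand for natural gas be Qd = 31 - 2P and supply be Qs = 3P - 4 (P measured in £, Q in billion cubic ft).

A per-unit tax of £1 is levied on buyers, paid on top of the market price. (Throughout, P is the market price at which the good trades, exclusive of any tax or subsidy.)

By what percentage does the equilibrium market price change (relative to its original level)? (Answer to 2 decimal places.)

-5.71

Solve the original market: 31 - 2P = 3P - 4, hence P = 7 and Q = 17.
Since buyers pay the price plus the tax, the effective demand curve becomes Qd = 29 - 2P.
New equilibrium: 29 - 2P = 3P - 4 ⇒ 33 = 5P ⇒ P = 6.6, Q = 15.8.
%ΔP = (6.6 − 7) / 7 × 100 = -5.71%.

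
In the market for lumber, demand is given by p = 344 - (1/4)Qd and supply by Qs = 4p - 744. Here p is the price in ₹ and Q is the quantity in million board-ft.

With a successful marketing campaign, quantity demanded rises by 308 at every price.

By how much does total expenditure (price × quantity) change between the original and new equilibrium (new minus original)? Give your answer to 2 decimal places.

Original equilibrium: 1376 - 4p = 4p - 744 gives 2120 = 8p, so p = 265 and Q = 316.
After the shift, demand is Qd = 1684 - 4p and supply is Qs = 4p - 744.
Setting them equal: 1684 - 4p = 4p - 744 → 2428 = 8p, so p = 303.5 and Q = 470.
Expenditure moves from 265×316 = 83740 to 303.5×470 = 142645; change = +58905.00.

+58905.00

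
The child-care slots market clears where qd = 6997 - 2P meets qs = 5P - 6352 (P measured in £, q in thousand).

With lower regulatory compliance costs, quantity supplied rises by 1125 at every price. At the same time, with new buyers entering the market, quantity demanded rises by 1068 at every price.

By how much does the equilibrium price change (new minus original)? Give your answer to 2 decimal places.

Before the shock: 6997 - 2P = 5P - 6352 ⇒ 13349 = 7P ⇒ P = 1907, q = 3183.
The new curves are qd = 8065 - 2P (demand) and qs = 5P - 5227 (supply).
Setting them equal: 8065 - 2P = 5P - 5227 → 13292 = 7P, so P = 13292/7 ≈ 1898.8571 and q = 29871/7 ≈ 4267.2857.
ΔP = 1898.8571 − 1907 = -8.14.

-8.14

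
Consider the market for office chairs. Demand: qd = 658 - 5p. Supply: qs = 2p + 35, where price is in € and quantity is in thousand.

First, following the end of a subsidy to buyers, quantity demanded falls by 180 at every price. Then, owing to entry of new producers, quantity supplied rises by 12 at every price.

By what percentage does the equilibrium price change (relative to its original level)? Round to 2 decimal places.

-30.82

Initially, 658 - 5p = 2p + 35, so 623 = 7p and p = 89, q = 213.
After the shift, demand is qd = 478 - 5p and supply is qs = 2p + 47.
Clearing the new market: 478 - 5p = 2p + 47, so p = 431/7 ≈ 61.5714 and q = 1191/7 ≈ 170.1429.
%Δp = (61.5714 − 89) / 89 × 100 = -30.82%.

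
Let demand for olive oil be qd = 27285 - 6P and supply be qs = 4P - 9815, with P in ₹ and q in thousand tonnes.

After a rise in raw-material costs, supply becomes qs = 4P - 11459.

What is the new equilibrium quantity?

Original equilibrium: 27285 - 6P = 4P - 9815 gives 37100 = 10P, so P = 3710 and q = 5025.
The shock moves the curves to qd = 27285 - 6P and qs = 4P - 11459.
Setting them equal: 27285 - 6P = 4P - 11459 → 38744 = 10P, so P = 3874.4 and q = 4038.6.

4038.6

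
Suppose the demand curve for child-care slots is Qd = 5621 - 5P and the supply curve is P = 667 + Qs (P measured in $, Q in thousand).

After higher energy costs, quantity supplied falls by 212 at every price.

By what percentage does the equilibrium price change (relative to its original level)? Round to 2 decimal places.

Initially, 5621 - 5P = P - 667, so 6288 = 6P and P = 1048, Q = 381.
After the shift, demand is Qd = 5621 - 5P and supply is Qs = P - 879.
Equate the new curves: 5621 - 5P = P - 879, giving 6500 = 6P, P = 3250/3 ≈ 1083.3333, Q = 613/3 ≈ 204.3333.
%ΔP = (1083.3333 − 1048) / 1048 × 100 = +3.37%.

+3.37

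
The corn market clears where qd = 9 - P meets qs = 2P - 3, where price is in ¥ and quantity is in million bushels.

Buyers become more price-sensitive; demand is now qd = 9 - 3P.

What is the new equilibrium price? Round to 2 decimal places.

2.40

Original equilibrium: 9 - P = 2P - 3 gives 12 = 3P, so P = 4 and q = 5.
With the change applied: demand qd = 9 - 3P, supply qs = 2P - 3.
Clearing the new market: 9 - 3P = 2P - 3, so P = 2.4 and q = 1.8.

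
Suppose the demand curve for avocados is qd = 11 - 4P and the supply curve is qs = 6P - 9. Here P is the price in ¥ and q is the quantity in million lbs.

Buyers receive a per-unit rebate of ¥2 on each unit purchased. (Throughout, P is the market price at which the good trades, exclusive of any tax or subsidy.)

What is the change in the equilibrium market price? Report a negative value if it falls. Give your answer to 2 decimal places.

+0.80

Before the shock: 11 - 4P = 6P - 9 ⇒ 20 = 10P ⇒ P = 2, q = 3.
Since buyers' out-of-pocket price is the market price minus the rebate, the effective demand curve becomes qd = 19 - 4P.
New equilibrium: 19 - 4P = 6P - 9 ⇒ 28 = 10P ⇒ P = 2.8, q = 7.8.
ΔP = 2.8 − 2 = +0.80.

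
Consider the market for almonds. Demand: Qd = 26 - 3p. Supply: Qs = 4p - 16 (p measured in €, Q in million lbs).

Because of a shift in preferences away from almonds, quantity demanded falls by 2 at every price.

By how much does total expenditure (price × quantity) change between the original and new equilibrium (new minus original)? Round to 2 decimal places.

Before the shock: 26 - 3p = 4p - 16 ⇒ 42 = 7p ⇒ p = 6, Q = 8.
The new curves are Qd = 24 - 3p (demand) and Qs = 4p - 16 (supply).
Clearing the new market: 24 - 3p = 4p - 16, so p = 40/7 ≈ 5.7143 and Q = 48/7 ≈ 6.8571.
Expenditure moves from 6×8 = 48 to 5.7143×6.8571 = 39.1837; change = -8.82.

-8.82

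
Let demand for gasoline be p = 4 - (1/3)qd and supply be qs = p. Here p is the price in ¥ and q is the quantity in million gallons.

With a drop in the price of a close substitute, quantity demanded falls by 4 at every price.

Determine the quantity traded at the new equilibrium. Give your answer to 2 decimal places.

2.00

Before the shock: 12 - 3p = p ⇒ 12 = 4p ⇒ p = 3, q = 3.
With the change applied: demand qd = 8 - 3p, supply qs = p.
New equilibrium: 8 - 3p = p ⇒ 8 = 4p ⇒ p = 2, q = 2.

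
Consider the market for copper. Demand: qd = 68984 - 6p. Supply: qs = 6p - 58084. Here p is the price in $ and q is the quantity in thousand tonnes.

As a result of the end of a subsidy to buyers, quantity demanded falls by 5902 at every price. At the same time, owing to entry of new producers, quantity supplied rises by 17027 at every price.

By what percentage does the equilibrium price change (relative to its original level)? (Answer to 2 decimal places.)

-18.04

Initially, 68984 - 6p = 6p - 58084, so 127068 = 12p and p = 10589, q = 5450.
The new curves are qd = 63082 - 6p (demand) and qs = 6p - 41057 (supply).
New equilibrium: 63082 - 6p = 6p - 41057 ⇒ 104139 = 12p ⇒ p = 8678.25, q = 11012.5.
%Δp = (8678.25 − 10589) / 10589 × 100 = -18.04%.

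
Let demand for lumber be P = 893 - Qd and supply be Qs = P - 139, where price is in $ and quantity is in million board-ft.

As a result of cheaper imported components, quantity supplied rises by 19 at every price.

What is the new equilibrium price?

506.5

Solve the original market: 893 - P = P - 139, hence P = 516 and Q = 377.
With the change applied: demand Qd = 893 - P, supply Qs = P - 120.
Equate the new curves: 893 - P = P - 120, giving 1013 = 2P, P = 506.5, Q = 386.5.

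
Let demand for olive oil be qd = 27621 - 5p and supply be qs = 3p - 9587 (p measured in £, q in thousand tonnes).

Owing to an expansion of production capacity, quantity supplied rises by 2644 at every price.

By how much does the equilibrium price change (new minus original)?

Original equilibrium: 27621 - 5p = 3p - 9587 gives 37208 = 8p, so p = 4651 and q = 4366.
After the shift, demand is qd = 27621 - 5p and supply is qs = 3p - 6943.
Setting them equal: 27621 - 5p = 3p - 6943 → 34564 = 8p, so p = 4320.5 and q = 6018.5.
Δp = 4320.5 − 4651 = -330.5.

-330.5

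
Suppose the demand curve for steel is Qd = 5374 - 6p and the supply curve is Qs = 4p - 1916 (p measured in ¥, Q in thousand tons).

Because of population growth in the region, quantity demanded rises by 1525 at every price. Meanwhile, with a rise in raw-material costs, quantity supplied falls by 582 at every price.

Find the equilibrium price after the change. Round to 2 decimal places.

Original equilibrium: 5374 - 6p = 4p - 1916 gives 7290 = 10p, so p = 729 and Q = 1000.
The shock moves the curves to Qd = 6899 - 6p and Qs = 4p - 2498.
Setting them equal: 6899 - 6p = 4p - 2498 → 9397 = 10p, so p = 939.7 and Q = 1260.8.

939.70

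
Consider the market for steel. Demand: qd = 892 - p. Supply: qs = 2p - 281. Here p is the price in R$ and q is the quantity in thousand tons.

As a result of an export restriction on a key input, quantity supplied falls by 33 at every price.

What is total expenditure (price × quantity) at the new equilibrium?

196980

Before the shock: 892 - p = 2p - 281 ⇒ 1173 = 3p ⇒ p = 391, q = 501.
After the shift, demand is qd = 892 - p and supply is qs = 2p - 314.
New equilibrium: 892 - p = 2p - 314 ⇒ 1206 = 3p ⇒ p = 402, q = 490.
New expenditure = 402 × 490 = 196980.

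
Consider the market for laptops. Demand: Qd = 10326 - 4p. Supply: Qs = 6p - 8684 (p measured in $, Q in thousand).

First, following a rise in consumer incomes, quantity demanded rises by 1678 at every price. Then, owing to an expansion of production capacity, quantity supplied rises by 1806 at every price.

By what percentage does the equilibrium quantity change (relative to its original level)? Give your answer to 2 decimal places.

+63.53

Solve the original market: 10326 - 4p = 6p - 8684, hence p = 1901 and Q = 2722.
With the change applied: demand Qd = 12004 - 4p, supply Qs = 6p - 6878.
Setting them equal: 12004 - 4p = 6p - 6878 → 18882 = 10p, so p = 1888.2 and Q = 4451.2.
%ΔQ = (4451.2 − 2722) / 2722 × 100 = +63.53%.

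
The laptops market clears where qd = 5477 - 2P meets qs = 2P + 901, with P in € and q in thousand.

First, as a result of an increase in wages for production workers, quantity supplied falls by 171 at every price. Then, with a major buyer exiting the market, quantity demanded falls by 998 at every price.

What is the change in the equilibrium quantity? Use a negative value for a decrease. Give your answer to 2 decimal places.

Initially, 5477 - 2P = 2P + 901, so 4576 = 4P and P = 1144, q = 3189.
After the shift, demand is qd = 4479 - 2P and supply is qs = 2P + 730.
Setting them equal: 4479 - 2P = 2P + 730 → 3749 = 4P, so P = 937.25 and q = 2604.5.
Δq = 2604.5 − 3189 = -584.50.

-584.50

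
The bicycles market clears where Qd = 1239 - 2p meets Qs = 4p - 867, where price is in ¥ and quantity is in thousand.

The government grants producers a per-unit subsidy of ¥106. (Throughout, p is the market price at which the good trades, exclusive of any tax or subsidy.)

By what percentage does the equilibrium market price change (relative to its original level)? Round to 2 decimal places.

-20.13

Before the shock: 1239 - 2p = 4p - 867 ⇒ 2106 = 6p ⇒ p = 351, Q = 537.
Since sellers receive the price plus the subsidy, the effective supply curve becomes Qs = 4p - 443.
Setting them equal: 1239 - 2p = 4p - 443 → 1682 = 6p, so p = 841/3 ≈ 280.3333 and Q = 2035/3 ≈ 678.3333.
%Δp = (280.3333 − 351) / 351 × 100 = -20.13%.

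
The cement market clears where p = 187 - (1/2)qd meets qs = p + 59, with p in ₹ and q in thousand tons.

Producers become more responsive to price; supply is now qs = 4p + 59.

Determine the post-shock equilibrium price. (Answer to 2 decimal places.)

52.50

Initially, 374 - 2p = p + 59, so 315 = 3p and p = 105, q = 164.
With the change applied: demand qd = 374 - 2p, supply qs = 4p + 59.
New equilibrium: 374 - 2p = 4p + 59 ⇒ 315 = 6p ⇒ p = 52.5, q = 269.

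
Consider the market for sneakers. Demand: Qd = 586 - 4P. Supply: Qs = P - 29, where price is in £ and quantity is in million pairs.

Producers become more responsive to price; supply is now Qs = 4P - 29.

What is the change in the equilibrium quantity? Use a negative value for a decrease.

+184.5

Original equilibrium: 586 - 4P = P - 29 gives 615 = 5P, so P = 123 and Q = 94.
With the change applied: demand Qd = 586 - 4P, supply Qs = 4P - 29.
Clearing the new market: 586 - 4P = 4P - 29, so P = 76.875 and Q = 278.5.
ΔQ = 278.5 − 94 = +184.5.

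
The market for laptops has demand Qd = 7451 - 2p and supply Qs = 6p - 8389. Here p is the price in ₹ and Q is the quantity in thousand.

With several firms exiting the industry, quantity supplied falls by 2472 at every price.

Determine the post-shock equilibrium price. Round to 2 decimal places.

2289.00

Original equilibrium: 7451 - 2p = 6p - 8389 gives 15840 = 8p, so p = 1980 and Q = 3491.
After the shift, demand is Qd = 7451 - 2p and supply is Qs = 6p - 10861.
New equilibrium: 7451 - 2p = 6p - 10861 ⇒ 18312 = 8p ⇒ p = 2289, Q = 2873.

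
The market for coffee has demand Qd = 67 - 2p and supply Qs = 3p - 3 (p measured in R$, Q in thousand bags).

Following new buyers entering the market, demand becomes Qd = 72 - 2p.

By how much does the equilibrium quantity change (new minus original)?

Solve the original market: 67 - 2p = 3p - 3, hence p = 14 and Q = 39.
With the change applied: demand Qd = 72 - 2p, supply Qs = 3p - 3.
New equilibrium: 72 - 2p = 3p - 3 ⇒ 75 = 5p ⇒ p = 15, Q = 42.
ΔQ = 42 − 39 = +3.

+3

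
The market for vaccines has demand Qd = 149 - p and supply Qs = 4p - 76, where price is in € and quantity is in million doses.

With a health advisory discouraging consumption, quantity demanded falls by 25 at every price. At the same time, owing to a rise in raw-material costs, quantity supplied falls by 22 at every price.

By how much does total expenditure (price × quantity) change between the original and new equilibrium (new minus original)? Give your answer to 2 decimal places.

-1145.76

Initially, 149 - p = 4p - 76, so 225 = 5p and p = 45, Q = 104.
After the shift, demand is Qd = 124 - p and supply is Qs = 4p - 98.
Clearing the new market: 124 - p = 4p - 98, so p = 44.4 and Q = 79.6.
Expenditure moves from 45×104 = 4680 to 44.4×79.6 = 3534.24; change = -1145.76.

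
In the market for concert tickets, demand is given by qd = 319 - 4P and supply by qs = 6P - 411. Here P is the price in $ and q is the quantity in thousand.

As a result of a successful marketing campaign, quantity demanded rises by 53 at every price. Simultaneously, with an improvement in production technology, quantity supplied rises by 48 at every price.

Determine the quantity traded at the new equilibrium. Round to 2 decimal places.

78.00

Initially, 319 - 4P = 6P - 411, so 730 = 10P and P = 73, q = 27.
The new curves are qd = 372 - 4P (demand) and qs = 6P - 363 (supply).
Setting them equal: 372 - 4P = 6P - 363 → 735 = 10P, so P = 73.5 and q = 78.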